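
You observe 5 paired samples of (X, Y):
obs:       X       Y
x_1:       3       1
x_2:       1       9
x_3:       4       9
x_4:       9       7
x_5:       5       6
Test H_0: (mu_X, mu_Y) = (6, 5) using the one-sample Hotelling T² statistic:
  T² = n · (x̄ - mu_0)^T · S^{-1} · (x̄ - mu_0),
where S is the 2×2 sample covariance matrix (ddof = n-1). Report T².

Step 1 — sample mean vector:
  mean(X) = (3 + 1 + 4 + 9 + 5) / 5 = 22/5 = 4.4
  mean(Y) = (1 + 9 + 9 + 7 + 6) / 5 = 32/5 = 6.4
  x̄ = (4.4, 6.4),  deviation x̄ - mu_0 = (4.4, 6.4) - (6, 5) = (-1.6, 1.4).

Step 2 — sample covariance matrix, S[i,j] = (1/(n-1)) · Σ_k (x_{k,i} - mean_i) · (x_{k,j} - mean_j), divisor n-1 = 4:
  S[X,X] = ((-1.4)·(-1.4) + (-3.4)·(-3.4) + (-0.4)·(-0.4) + (4.6)·(4.6) + (0.6)·(0.6)) / 4 = 35.2/4 = 8.8
  S[X,Y] = ((-1.4)·(-5.4) + (-3.4)·(2.6) + (-0.4)·(2.6) + (4.6)·(0.6) + (0.6)·(-0.4)) / 4 = 0.2/4 = 0.05
  S[Y,Y] = ((-5.4)·(-5.4) + (2.6)·(2.6) + (2.6)·(2.6) + (0.6)·(0.6) + (-0.4)·(-0.4)) / 4 = 43.2/4 = 10.8
  S = [[8.8, 0.05],
 [0.05, 10.8]].

Step 3 — invert S. det(S) = 8.8·10.8 - (0.05)² = 95.0375.
  S^{-1} = (1/det) · [[d, -b], [-b, a]] = [[0.1136, -0.0005],
 [-0.0005, 0.0926]].

Step 4 — quadratic form (x̄ - mu_0)^T · S^{-1} · (x̄ - mu_0):
  S^{-1} · (x̄ - mu_0) = (-0.1826, 0.1305),
  (x̄ - mu_0)^T · [...] = (-1.6)·(-0.1826) + (1.4)·(0.1305) = 0.4748.

Step 5 — scale by n: T² = 5 · 0.4748 = 2.3738.

T² ≈ 2.3738


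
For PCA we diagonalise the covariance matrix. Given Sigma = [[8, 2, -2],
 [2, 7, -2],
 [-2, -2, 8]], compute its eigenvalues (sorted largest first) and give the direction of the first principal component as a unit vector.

Step 1 — characteristic polynomial p(λ) = det(λI - Sigma) = λ³ - tr·λ² + c_1·λ - det, where tr = trace, c_1 = sum of the principal 2×2 minors, det = det(Sigma):
  tr = 8 + 7 + 8 = 23,
  c_1 = (8·7 - (2)²) + (8·8 - (-2)²) + (7·8 - (-2)²) = 52 + 60 + 52 = 164,
  det = 8·(7·8 - (-2)²) - (2)·((2)·8 - (-2)·(-2)) + (-2)·((2)·(-2) - 7·(-2)) = 8·(52) - (2)·(12) + (-2)·(10) = 372.
  So p(λ) = λ³ - 23λ² + 164λ - 372.
Step 2 — look for an integer root (rational root theorem: any rational root is an integer divisor of 372). Testing λ = 6:
  p(6) = 216 - 828 + 984 - 372 = 0  ✓
  Dividing out (λ - 6): p(λ) = (λ - 6)(λ² - 17λ + 62).
Step 3 — remaining eigenvalues from the quadratic λ² - 17λ + 62 = 0:
  Δ = 17² - 4·62 = 289 - 248 = 41,  λ = (17 ± √41)/2 = (17 ± 6.4031)/2 ≈ 11.7016 or 5.2984.
  Sorted: λ_1 = 11.7016,  λ_2 = 6,  λ_3 = 5.2984  (check: sum = 23 = tr ✓).

Step 4 — unit eigenvector for λ_1 ≈ 11.7016: v spans the null space of (Sigma - λ_1 I), whose rows are
  r_1 = (-3.7016, 2, -2),  r_2 = (2, -4.7016, -2),  r_3 = (-2, -2, -3.7016).
  v is orthogonal to every row, so take v ∝ r_1 × r_2 = ((2)·(-2) - (-2)·(-4.7016), (-2)·(2) - (-3.7016)·(-2), (-3.7016)·(-4.7016) - (2)·(2)) ≈ (-13.4031, -11.4031, 13.4031).
  Rescale (multiply by -1 so the first nonzero entry is positive): u = (13.4031, 11.4031, -13.4031).
  ||u|| = √((13.4031)² + (11.4031)² + (-13.4031)²) = √(489.3187) ≈ 22.1205,  v_1 = u/||u|| ≈ (0.6059, 0.5155, -0.6059) (||v_1|| = 1).

λ_1 = 11.7016,  λ_2 = 6,  λ_3 = 5.2984;  v_1 ≈ (0.6059, 0.5155, -0.6059)


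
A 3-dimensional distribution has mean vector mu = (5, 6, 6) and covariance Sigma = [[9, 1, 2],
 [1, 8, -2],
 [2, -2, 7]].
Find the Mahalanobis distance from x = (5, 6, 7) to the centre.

Step 1 — centre the observation: (x - mu) = (0, 0, 1).

Step 2 — invert Sigma (cofactor / det for 3×3, or solve directly):
  Sigma^{-1} = [[0.1235, -0.0261, -0.0428],
 [-0.0261, 0.1401, 0.0475],
 [-0.0428, 0.0475, 0.1686]].

Step 3 — form the quadratic (x - mu)^T · Sigma^{-1} · (x - mu):
  Sigma^{-1} · (x - mu) = (-0.0428, 0.0475, 0.1686).
  (x - mu)^T · [Sigma^{-1} · (x - mu)] = (0)·(-0.0428) + (0)·(0.0475) + (1)·(0.1686) = 0.1686.

Step 4 — take square root: d = √(0.1686) ≈ 0.4107.

d(x, mu) = √(0.1686) ≈ 0.4107


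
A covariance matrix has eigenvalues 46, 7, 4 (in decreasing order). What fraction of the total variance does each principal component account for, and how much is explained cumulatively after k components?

Step 1 — total variance = trace(Sigma) = Σ λ_i = 46 + 7 + 4 = 57.

Step 2 — fraction explained by component i = λ_i / Σ λ:
  PC1: 46/57 = 0.807
  PC2: 7/57 = 0.1228
  PC3: 4/57 = 0.0702

Step 3 — cumulative fraction after k components = (λ_1 + ... + λ_k) / Σ λ:
  k = 1: 46/57 = 0.807
  k = 2: (46 + 7)/57 = 53/57 = 0.9298
  k = 3: (46 + 7 + 4)/57 = 57/57 = 1

Summary (fraction, with percent):

explained: PC1 0.807 (80.7%), PC2 0.1228 (12.28%), PC3 0.0702 (7.02%);  cumulative: 0.807, 0.9298, 1


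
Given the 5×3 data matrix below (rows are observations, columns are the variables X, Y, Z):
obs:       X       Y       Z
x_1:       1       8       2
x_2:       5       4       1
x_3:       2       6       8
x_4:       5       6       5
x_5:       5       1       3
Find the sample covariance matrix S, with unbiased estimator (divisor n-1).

Step 1 — column means:
  mean(X) = (1 + 5 + 2 + 5 + 5) / 5 = 18/5 = 3.6
  mean(Y) = (8 + 4 + 6 + 6 + 1) / 5 = 25/5 = 5
  mean(Z) = (2 + 1 + 8 + 5 + 3) / 5 = 19/5 = 3.8

Step 2 — sample covariance S[i,j] = (1/(n-1)) · Σ_k (x_{k,i} - mean_i) · (x_{k,j} - mean_j), with n-1 = 4.
  S[X,X] = ((-2.6)·(-2.6) + (1.4)·(1.4) + (-1.6)·(-1.6) + (1.4)·(1.4) + (1.4)·(1.4)) / 4 = 15.2/4 = 3.8
  S[X,Y] = ((-2.6)·(3) + (1.4)·(-1) + (-1.6)·(1) + (1.4)·(1) + (1.4)·(-4)) / 4 = -15/4 = -3.75
  S[X,Z] = ((-2.6)·(-1.8) + (1.4)·(-2.8) + (-1.6)·(4.2) + (1.4)·(1.2) + (1.4)·(-0.8)) / 4 = -5.4/4 = -1.35
  S[Y,Y] = ((3)·(3) + (-1)·(-1) + (1)·(1) + (1)·(1) + (-4)·(-4)) / 4 = 28/4 = 7
  S[Y,Z] = ((3)·(-1.8) + (-1)·(-2.8) + (1)·(4.2) + (1)·(1.2) + (-4)·(-0.8)) / 4 = 6/4 = 1.5
  S[Z,Z] = ((-1.8)·(-1.8) + (-2.8)·(-2.8) + (4.2)·(4.2) + (1.2)·(1.2) + (-0.8)·(-0.8)) / 4 = 30.8/4 = 7.7

S is symmetric (S[j,i] = S[i,j]). Assembling:

S = [[3.8, -3.75, -1.35],
 [-3.75, 7, 1.5],
 [-1.35, 1.5, 7.7]]


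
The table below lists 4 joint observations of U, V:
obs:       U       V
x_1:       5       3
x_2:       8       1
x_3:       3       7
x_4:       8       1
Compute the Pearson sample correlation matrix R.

Step 1 — column means:
  mean(U) = (5 + 8 + 3 + 8) / 4 = 24/4 = 6
  mean(V) = (3 + 1 + 7 + 1) / 4 = 12/4 = 3

Step 2 — sample variances and covariances s[i,j] = (1/(n-1)) · Σ_k (x_{k,i} - mean_i) · (x_{k,j} - mean_j), with n-1 = 3:
  s[U,U] = ((-1)·(-1) + (2)·(2) + (-3)·(-3) + (2)·(2)) / 3 = 18/3 = 6
  s[U,V] = ((-1)·(0) + (2)·(-2) + (-3)·(4) + (2)·(-2)) / 3 = -20/3 = -6.6667
  s[V,V] = ((0)·(0) + (-2)·(-2) + (4)·(4) + (-2)·(-2)) / 3 = 24/3 = 8
  Sample standard deviations s_i = √(s[i,i]):
  s(U) = √(6) = 2.4495
  s(V) = √(8) = 2.8284

Step 3 — r_{ij} = s_{ij} / (s_i · s_j):
  r[U,U] = 1 (diagonal).
  r[U,V] = -6.6667 / (2.4495 · 2.8284) = -6.6667 / 6.9282 = -0.9623
  r[V,V] = 1 (diagonal).

R is symmetric with unit diagonal. Assembling:

R = [[1, -0.9623],
 [-0.9623, 1]]


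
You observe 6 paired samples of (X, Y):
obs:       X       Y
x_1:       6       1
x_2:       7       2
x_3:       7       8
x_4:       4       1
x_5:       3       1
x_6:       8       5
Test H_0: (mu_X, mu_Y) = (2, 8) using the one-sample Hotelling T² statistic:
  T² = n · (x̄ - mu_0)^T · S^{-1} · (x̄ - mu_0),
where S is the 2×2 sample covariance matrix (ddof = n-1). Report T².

Step 1 — sample mean vector:
  mean(X) = (6 + 7 + 7 + 4 + 3 + 8) / 6 = 35/6 = 5.8333
  mean(Y) = (1 + 2 + 8 + 1 + 1 + 5) / 6 = 18/6 = 3
  x̄ = (5.8333, 3),  deviation x̄ - mu_0 = (5.8333, 3) - (2, 8) = (3.8333, -5).

Step 2 — sample covariance matrix, S[i,j] = (1/(n-1)) · Σ_k (x_{k,i} - mean_i) · (x_{k,j} - mean_j), divisor n-1 = 5:
  S[X,X] = ((0.1667)·(0.1667) + (1.1667)·(1.1667) + (1.1667)·(1.1667) + (-1.8333)·(-1.8333) + (-2.8333)·(-2.8333) + (2.1667)·(2.1667)) / 5 = 18.8333/5 = 3.7667
  S[X,Y] = ((0.1667)·(-2) + (1.1667)·(-1) + (1.1667)·(5) + (-1.8333)·(-2) + (-2.8333)·(-2) + (2.1667)·(2)) / 5 = 18/5 = 3.6
  S[Y,Y] = ((-2)·(-2) + (-1)·(-1) + (5)·(5) + (-2)·(-2) + (-2)·(-2) + (2)·(2)) / 5 = 42/5 = 8.4
  S = [[3.7667, 3.6],
 [3.6, 8.4]].

Step 3 — invert S. det(S) = 3.7667·8.4 - (3.6)² = 18.68.
  S^{-1} = (1/det) · [[d, -b], [-b, a]] = [[0.4497, -0.1927],
 [-0.1927, 0.2016]].

Step 4 — quadratic form (x̄ - mu_0)^T · S^{-1} · (x̄ - mu_0):
  S^{-1} · (x̄ - mu_0) = (2.6874, -1.747),
  (x̄ - mu_0)^T · [...] = (3.8333)·(2.6874) + (-5)·(-1.747) = 19.0364.

Step 5 — scale by n: T² = 6 · 19.0364 = 114.2184.

T² ≈ 114.2184


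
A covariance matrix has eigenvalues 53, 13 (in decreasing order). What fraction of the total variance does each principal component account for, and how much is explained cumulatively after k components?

Step 1 — total variance = trace(Sigma) = Σ λ_i = 53 + 13 = 66.

Step 2 — fraction explained by component i = λ_i / Σ λ:
  PC1: 53/66 = 0.803
  PC2: 13/66 = 0.197

Step 3 — cumulative fraction after k components = (λ_1 + ... + λ_k) / Σ λ:
  k = 1: 53/66 = 0.803
  k = 2: (53 + 13)/66 = 66/66 = 1

Summary (fraction, with percent):

explained: PC1 0.803 (80.3%), PC2 0.197 (19.7%);  cumulative: 0.803, 1


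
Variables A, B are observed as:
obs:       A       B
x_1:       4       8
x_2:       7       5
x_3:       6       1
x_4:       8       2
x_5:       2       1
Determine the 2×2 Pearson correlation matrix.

Step 1 — column means:
  mean(A) = (4 + 7 + 6 + 8 + 2) / 5 = 27/5 = 5.4
  mean(B) = (8 + 5 + 1 + 2 + 1) / 5 = 17/5 = 3.4

Step 2 — sample variances and covariances s[i,j] = (1/(n-1)) · Σ_k (x_{k,i} - mean_i) · (x_{k,j} - mean_j), with n-1 = 4:
  s[A,A] = ((-1.4)·(-1.4) + (1.6)·(1.6) + (0.6)·(0.6) + (2.6)·(2.6) + (-3.4)·(-3.4)) / 4 = 23.2/4 = 5.8
  s[A,B] = ((-1.4)·(4.6) + (1.6)·(1.6) + (0.6)·(-2.4) + (2.6)·(-1.4) + (-3.4)·(-2.4)) / 4 = -0.8/4 = -0.2
  s[B,B] = ((4.6)·(4.6) + (1.6)·(1.6) + (-2.4)·(-2.4) + (-1.4)·(-1.4) + (-2.4)·(-2.4)) / 4 = 37.2/4 = 9.3
  Sample standard deviations s_i = √(s[i,i]):
  s(A) = √(5.8) = 2.4083
  s(B) = √(9.3) = 3.0496

Step 3 — r_{ij} = s_{ij} / (s_i · s_j):
  r[A,A] = 1 (diagonal).
  r[A,B] = -0.2 / (2.4083 · 3.0496) = -0.2 / 7.3444 = -0.0272
  r[B,B] = 1 (diagonal).

R is symmetric with unit diagonal. Assembling:

R = [[1, -0.0272],
 [-0.0272, 1]]


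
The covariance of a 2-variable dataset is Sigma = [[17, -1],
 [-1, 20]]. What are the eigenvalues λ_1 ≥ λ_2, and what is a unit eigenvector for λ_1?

Step 1 — characteristic polynomial of 2×2 Sigma:
  det(Sigma - λI) = λ² - trace · λ + det = 0.
  trace = 17 + 20 = 37, det = 17·20 - (-1)² = 339.
Step 2 — discriminant:
  Δ = trace² - 4·det = 1369 - 1356 = 13.
Step 3 — eigenvalues:
  λ = (trace ± √Δ)/2 = (37 ± 3.6056)/2,
  λ_1 = 20.3028,  λ_2 = 16.6972.

Step 4 — unit eigenvector for λ_1: solve (Sigma - λ_1 I)v = 0. First row:
  (17 - 20.3028)·v_x + (-1)·v_y = 0, i.e. (-3.3028)·v_x + (-1)·v_y = 0,
  so v ∝ (b, λ_1 - a) = (-1, 3.3028); multiply by -1 so the first entry is positive: u = (1, -3.3028).
  ||u|| = √((1)² + (-3.3028)²) = √(11.9083) ≈ 3.4508,
  v_1 = u/||u|| ≈ (0.2898, -0.9571) (||v_1|| = 1).

λ_1 = 20.3028,  λ_2 = 16.6972;  v_1 ≈ (0.2898, -0.9571)


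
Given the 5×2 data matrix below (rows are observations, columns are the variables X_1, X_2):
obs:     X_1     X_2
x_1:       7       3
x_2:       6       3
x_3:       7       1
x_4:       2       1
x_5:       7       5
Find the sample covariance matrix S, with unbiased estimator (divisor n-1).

Step 1 — column means:
  mean(X_1) = (7 + 6 + 7 + 2 + 7) / 5 = 29/5 = 5.8
  mean(X_2) = (3 + 3 + 1 + 1 + 5) / 5 = 13/5 = 2.6

Step 2 — sample covariance S[i,j] = (1/(n-1)) · Σ_k (x_{k,i} - mean_i) · (x_{k,j} - mean_j), with n-1 = 4.
  S[X_1,X_1] = ((1.2)·(1.2) + (0.2)·(0.2) + (1.2)·(1.2) + (-3.8)·(-3.8) + (1.2)·(1.2)) / 4 = 18.8/4 = 4.7
  S[X_1,X_2] = ((1.2)·(0.4) + (0.2)·(0.4) + (1.2)·(-1.6) + (-3.8)·(-1.6) + (1.2)·(2.4)) / 4 = 7.6/4 = 1.9
  S[X_2,X_2] = ((0.4)·(0.4) + (0.4)·(0.4) + (-1.6)·(-1.6) + (-1.6)·(-1.6) + (2.4)·(2.4)) / 4 = 11.2/4 = 2.8

S is symmetric (S[j,i] = S[i,j]). Assembling:

S = [[4.7, 1.9],
 [1.9, 2.8]]


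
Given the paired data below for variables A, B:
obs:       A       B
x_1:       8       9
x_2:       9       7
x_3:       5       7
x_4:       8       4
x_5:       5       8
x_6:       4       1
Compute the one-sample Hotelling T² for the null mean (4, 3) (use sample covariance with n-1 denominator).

Step 1 — sample mean vector:
  mean(A) = (8 + 9 + 5 + 8 + 5 + 4) / 6 = 39/6 = 6.5
  mean(B) = (9 + 7 + 7 + 4 + 8 + 1) / 6 = 36/6 = 6
  x̄ = (6.5, 6),  deviation x̄ - mu_0 = (6.5, 6) - (4, 3) = (2.5, 3).

Step 2 — sample covariance matrix, S[i,j] = (1/(n-1)) · Σ_k (x_{k,i} - mean_i) · (x_{k,j} - mean_j), divisor n-1 = 5:
  S[A,A] = ((1.5)·(1.5) + (2.5)·(2.5) + (-1.5)·(-1.5) + (1.5)·(1.5) + (-1.5)·(-1.5) + (-2.5)·(-2.5)) / 5 = 21.5/5 = 4.3
  S[A,B] = ((1.5)·(3) + (2.5)·(1) + (-1.5)·(1) + (1.5)·(-2) + (-1.5)·(2) + (-2.5)·(-5)) / 5 = 12/5 = 2.4
  S[B,B] = ((3)·(3) + (1)·(1) + (1)·(1) + (-2)·(-2) + (2)·(2) + (-5)·(-5)) / 5 = 44/5 = 8.8
  S = [[4.3, 2.4],
 [2.4, 8.8]].

Step 3 — invert S. det(S) = 4.3·8.8 - (2.4)² = 32.08.
  S^{-1} = (1/det) · [[d, -b], [-b, a]] = [[0.2743, -0.0748],
 [-0.0748, 0.134]].

Step 4 — quadratic form (x̄ - mu_0)^T · S^{-1} · (x̄ - mu_0):
  S^{-1} · (x̄ - mu_0) = (0.4613, 0.2151),
  (x̄ - mu_0)^T · [...] = (2.5)·(0.4613) + (3)·(0.2151) = 1.7986.

Step 5 — scale by n: T² = 6 · 1.7986 = 10.7918.

T² ≈ 10.7918


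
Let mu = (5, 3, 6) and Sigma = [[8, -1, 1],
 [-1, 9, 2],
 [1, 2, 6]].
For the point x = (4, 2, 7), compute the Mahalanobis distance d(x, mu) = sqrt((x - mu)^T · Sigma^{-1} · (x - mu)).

Step 1 — centre the observation: (x - mu) = (-1, -1, 1).

Step 2 — invert Sigma (cofactor / det for 3×3, or solve directly):
  Sigma^{-1} = [[0.1312, 0.021, -0.0289],
 [0.021, 0.1234, -0.0446],
 [-0.0289, -0.0446, 0.1864]].

Step 3 — form the quadratic (x - mu)^T · Sigma^{-1} · (x - mu):
  Sigma^{-1} · (x - mu) = (-0.1811, -0.189, 0.2598).
  (x - mu)^T · [Sigma^{-1} · (x - mu)] = (-1)·(-0.1811) + (-1)·(-0.189) + (1)·(0.2598) = 0.6299.

Step 4 — take square root: d = √(0.6299) ≈ 0.7937.

d(x, mu) = √(0.6299) ≈ 0.7937


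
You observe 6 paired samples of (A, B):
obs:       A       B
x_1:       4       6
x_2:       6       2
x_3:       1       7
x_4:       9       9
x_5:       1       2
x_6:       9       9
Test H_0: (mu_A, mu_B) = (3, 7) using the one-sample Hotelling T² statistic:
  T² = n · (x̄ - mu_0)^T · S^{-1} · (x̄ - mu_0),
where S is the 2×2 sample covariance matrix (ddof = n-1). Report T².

Step 1 — sample mean vector:
  mean(A) = (4 + 6 + 1 + 9 + 1 + 9) / 6 = 30/6 = 5
  mean(B) = (6 + 2 + 7 + 9 + 2 + 9) / 6 = 35/6 = 5.8333
  x̄ = (5, 5.8333),  deviation x̄ - mu_0 = (5, 5.8333) - (3, 7) = (2, -1.1667).

Step 2 — sample covariance matrix, S[i,j] = (1/(n-1)) · Σ_k (x_{k,i} - mean_i) · (x_{k,j} - mean_j), divisor n-1 = 5:
  S[A,A] = ((-1)·(-1) + (1)·(1) + (-4)·(-4) + (4)·(4) + (-4)·(-4) + (4)·(4)) / 5 = 66/5 = 13.2
  S[A,B] = ((-1)·(0.1667) + (1)·(-3.8333) + (-4)·(1.1667) + (4)·(3.1667) + (-4)·(-3.8333) + (4)·(3.1667)) / 5 = 32/5 = 6.4
  S[B,B] = ((0.1667)·(0.1667) + (-3.8333)·(-3.8333) + (1.1667)·(1.1667) + (3.1667)·(3.1667) + (-3.8333)·(-3.8333) + (3.1667)·(3.1667)) / 5 = 50.8333/5 = 10.1667
  S = [[13.2, 6.4],
 [6.4, 10.1667]].

Step 3 — invert S. det(S) = 13.2·10.1667 - (6.4)² = 93.24.
  S^{-1} = (1/det) · [[d, -b], [-b, a]] = [[0.109, -0.0686],
 [-0.0686, 0.1416]].

Step 4 — quadratic form (x̄ - mu_0)^T · S^{-1} · (x̄ - mu_0):
  S^{-1} · (x̄ - mu_0) = (0.2982, -0.3024),
  (x̄ - mu_0)^T · [...] = (2)·(0.2982) + (-1.1667)·(-0.3024) = 0.9492.

Step 5 — scale by n: T² = 6 · 0.9492 = 5.695.

T² ≈ 5.695


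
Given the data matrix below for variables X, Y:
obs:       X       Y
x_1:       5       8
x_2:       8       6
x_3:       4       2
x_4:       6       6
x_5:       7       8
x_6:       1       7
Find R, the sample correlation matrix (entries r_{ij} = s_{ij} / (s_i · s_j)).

Step 1 — column means:
  mean(X) = (5 + 8 + 4 + 6 + 7 + 1) / 6 = 31/6 = 5.1667
  mean(Y) = (8 + 6 + 2 + 6 + 8 + 7) / 6 = 37/6 = 6.1667

Step 2 — sample variances and covariances s[i,j] = (1/(n-1)) · Σ_k (x_{k,i} - mean_i) · (x_{k,j} - mean_j), with n-1 = 5:
  s[X,X] = ((-0.1667)·(-0.1667) + (2.8333)·(2.8333) + (-1.1667)·(-1.1667) + (0.8333)·(0.8333) + (1.8333)·(1.8333) + (-4.1667)·(-4.1667)) / 5 = 30.8333/5 = 6.1667
  s[X,Y] = ((-0.1667)·(1.8333) + (2.8333)·(-0.1667) + (-1.1667)·(-4.1667) + (0.8333)·(-0.1667) + (1.8333)·(1.8333) + (-4.1667)·(0.8333)) / 5 = 3.8333/5 = 0.7667
  s[Y,Y] = ((1.8333)·(1.8333) + (-0.1667)·(-0.1667) + (-4.1667)·(-4.1667) + (-0.1667)·(-0.1667) + (1.8333)·(1.8333) + (0.8333)·(0.8333)) / 5 = 24.8333/5 = 4.9667
  Sample standard deviations s_i = √(s[i,i]):
  s(X) = √(6.1667) = 2.4833
  s(Y) = √(4.9667) = 2.2286

Step 3 — r_{ij} = s_{ij} / (s_i · s_j):
  r[X,X] = 1 (diagonal).
  r[X,Y] = 0.7667 / (2.4833 · 2.2286) = 0.7667 / 5.5342 = 0.1385
  r[Y,Y] = 1 (diagonal).

R is symmetric with unit diagonal. Assembling:

R = [[1, 0.1385],
 [0.1385, 1]]


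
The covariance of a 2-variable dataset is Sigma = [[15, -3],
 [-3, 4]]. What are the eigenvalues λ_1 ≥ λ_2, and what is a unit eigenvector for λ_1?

Step 1 — characteristic polynomial of 2×2 Sigma:
  det(Sigma - λI) = λ² - trace · λ + det = 0.
  trace = 15 + 4 = 19, det = 15·4 - (-3)² = 51.
Step 2 — discriminant:
  Δ = trace² - 4·det = 361 - 204 = 157.
Step 3 — eigenvalues:
  λ = (trace ± √Δ)/2 = (19 ± 12.53)/2,
  λ_1 = 15.765,  λ_2 = 3.235.

Step 4 — unit eigenvector for λ_1: solve (Sigma - λ_1 I)v = 0. First row:
  (15 - 15.765)·v_x + (-3)·v_y = 0, i.e. (-0.765)·v_x + (-3)·v_y = 0,
  so v ∝ (b, λ_1 - a) = (-3, 0.765); multiply by -1 so the first entry is positive: u = (3, -0.765).
  ||u|| = √((3)² + (-0.765)²) = √(9.5852) ≈ 3.096,
  v_1 = u/||u|| ≈ (0.969, -0.2471) (||v_1|| = 1).

λ_1 = 15.765,  λ_2 = 3.235;  v_1 ≈ (0.969, -0.2471)


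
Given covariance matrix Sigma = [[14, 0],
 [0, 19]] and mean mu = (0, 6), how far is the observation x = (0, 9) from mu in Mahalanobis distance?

Step 1 — centre the observation: (x - mu) = (0, 3).

Step 2 — invert Sigma. det(Sigma) = 14·19 - (0)² = 266.
  Sigma^{-1} = (1/det) · [[d, -b], [-b, a]] = [[0.0714, 0],
 [0, 0.0526]].

Step 3 — form the quadratic (x - mu)^T · Sigma^{-1} · (x - mu):
  Sigma^{-1} · (x - mu) = (0, 0.1579).
  (x - mu)^T · [Sigma^{-1} · (x - mu)] = (0)·(0) + (3)·(0.1579) = 0.4737.

Step 4 — take square root: d = √(0.4737) ≈ 0.6882.

d(x, mu) = √(0.4737) ≈ 0.6882


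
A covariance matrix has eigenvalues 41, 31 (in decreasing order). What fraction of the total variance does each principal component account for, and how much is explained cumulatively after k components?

Step 1 — total variance = trace(Sigma) = Σ λ_i = 41 + 31 = 72.

Step 2 — fraction explained by component i = λ_i / Σ λ:
  PC1: 41/72 = 0.5694
  PC2: 31/72 = 0.4306

Step 3 — cumulative fraction after k components = (λ_1 + ... + λ_k) / Σ λ:
  k = 1: 41/72 = 0.5694
  k = 2: (41 + 31)/72 = 72/72 = 1

Summary (fraction, with percent):

explained: PC1 0.5694 (56.94%), PC2 0.4306 (43.06%);  cumulative: 0.5694, 1


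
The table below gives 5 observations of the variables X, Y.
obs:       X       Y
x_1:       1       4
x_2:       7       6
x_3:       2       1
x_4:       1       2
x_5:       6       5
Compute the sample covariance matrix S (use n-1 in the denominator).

Step 1 — column means:
  mean(X) = (1 + 7 + 2 + 1 + 6) / 5 = 17/5 = 3.4
  mean(Y) = (4 + 6 + 1 + 2 + 5) / 5 = 18/5 = 3.6

Step 2 — sample covariance S[i,j] = (1/(n-1)) · Σ_k (x_{k,i} - mean_i) · (x_{k,j} - mean_j), with n-1 = 4.
  S[X,X] = ((-2.4)·(-2.4) + (3.6)·(3.6) + (-1.4)·(-1.4) + (-2.4)·(-2.4) + (2.6)·(2.6)) / 4 = 33.2/4 = 8.3
  S[X,Y] = ((-2.4)·(0.4) + (3.6)·(2.4) + (-1.4)·(-2.6) + (-2.4)·(-1.6) + (2.6)·(1.4)) / 4 = 18.8/4 = 4.7
  S[Y,Y] = ((0.4)·(0.4) + (2.4)·(2.4) + (-2.6)·(-2.6) + (-1.6)·(-1.6) + (1.4)·(1.4)) / 4 = 17.2/4 = 4.3

S is symmetric (S[j,i] = S[i,j]). Assembling:

S = [[8.3, 4.7],
 [4.7, 4.3]]


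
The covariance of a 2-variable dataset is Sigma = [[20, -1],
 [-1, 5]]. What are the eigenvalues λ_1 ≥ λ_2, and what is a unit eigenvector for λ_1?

Step 1 — characteristic polynomial of 2×2 Sigma:
  det(Sigma - λI) = λ² - trace · λ + det = 0.
  trace = 20 + 5 = 25, det = 20·5 - (-1)² = 99.
Step 2 — discriminant:
  Δ = trace² - 4·det = 625 - 396 = 229.
Step 3 — eigenvalues:
  λ = (trace ± √Δ)/2 = (25 ± 15.1327)/2,
  λ_1 = 20.0664,  λ_2 = 4.9336.

Step 4 — unit eigenvector for λ_1: solve (Sigma - λ_1 I)v = 0. First row:
  (20 - 20.0664)·v_x + (-1)·v_y = 0, i.e. (-0.0664)·v_x + (-1)·v_y = 0,
  so v ∝ (b, λ_1 - a) = (-1, 0.0664); multiply by -1 so the first entry is positive: u = (1, -0.0664).
  ||u|| = √((1)² + (-0.0664)²) = √(1.0044) ≈ 1.0022,
  v_1 = u/||u|| ≈ (0.9978, -0.0662) (||v_1|| = 1).

λ_1 = 20.0664,  λ_2 = 4.9336;  v_1 ≈ (0.9978, -0.0662)


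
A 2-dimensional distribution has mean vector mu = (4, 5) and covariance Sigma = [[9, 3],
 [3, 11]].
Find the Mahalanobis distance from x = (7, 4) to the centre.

Step 1 — centre the observation: (x - mu) = (3, -1).

Step 2 — invert Sigma. det(Sigma) = 9·11 - (3)² = 90.
  Sigma^{-1} = (1/det) · [[d, -b], [-b, a]] = [[0.1222, -0.0333],
 [-0.0333, 0.1]].

Step 3 — form the quadratic (x - mu)^T · Sigma^{-1} · (x - mu):
  Sigma^{-1} · (x - mu) = (0.4, -0.2).
  (x - mu)^T · [Sigma^{-1} · (x - mu)] = (3)·(0.4) + (-1)·(-0.2) = 1.4.

Step 4 — take square root: d = √(1.4) ≈ 1.1832.

d(x, mu) = √(1.4) ≈ 1.1832


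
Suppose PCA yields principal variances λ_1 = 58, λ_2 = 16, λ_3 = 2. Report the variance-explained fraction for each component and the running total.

Step 1 — total variance = trace(Sigma) = Σ λ_i = 58 + 16 + 2 = 76.

Step 2 — fraction explained by component i = λ_i / Σ λ:
  PC1: 58/76 = 0.7632
  PC2: 16/76 = 0.2105
  PC3: 2/76 = 0.0263

Step 3 — cumulative fraction after k components = (λ_1 + ... + λ_k) / Σ λ:
  k = 1: 58/76 = 0.7632
  k = 2: (58 + 16)/76 = 74/76 = 0.9737
  k = 3: (58 + 16 + 2)/76 = 76/76 = 1

Summary (fraction, with percent):

explained: PC1 0.7632 (76.32%), PC2 0.2105 (21.05%), PC3 0.0263 (2.63%);  cumulative: 0.7632, 0.9737, 1


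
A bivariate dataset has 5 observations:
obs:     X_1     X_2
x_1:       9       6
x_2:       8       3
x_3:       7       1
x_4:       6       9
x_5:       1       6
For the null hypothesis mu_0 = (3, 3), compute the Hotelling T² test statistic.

Step 1 — sample mean vector:
  mean(X_1) = (9 + 8 + 7 + 6 + 1) / 5 = 31/5 = 6.2
  mean(X_2) = (6 + 3 + 1 + 9 + 6) / 5 = 25/5 = 5
  x̄ = (6.2, 5),  deviation x̄ - mu_0 = (6.2, 5) - (3, 3) = (3.2, 2).

Step 2 — sample covariance matrix, S[i,j] = (1/(n-1)) · Σ_k (x_{k,i} - mean_i) · (x_{k,j} - mean_j), divisor n-1 = 4:
  S[X_1,X_1] = ((2.8)·(2.8) + (1.8)·(1.8) + (0.8)·(0.8) + (-0.2)·(-0.2) + (-5.2)·(-5.2)) / 4 = 38.8/4 = 9.7
  S[X_1,X_2] = ((2.8)·(1) + (1.8)·(-2) + (0.8)·(-4) + (-0.2)·(4) + (-5.2)·(1)) / 4 = -10/4 = -2.5
  S[X_2,X_2] = ((1)·(1) + (-2)·(-2) + (-4)·(-4) + (4)·(4) + (1)·(1)) / 4 = 38/4 = 9.5
  S = [[9.7, -2.5],
 [-2.5, 9.5]].

Step 3 — invert S. det(S) = 9.7·9.5 - (-2.5)² = 85.9.
  S^{-1} = (1/det) · [[d, -b], [-b, a]] = [[0.1106, 0.0291],
 [0.0291, 0.1129]].

Step 4 — quadratic form (x̄ - mu_0)^T · S^{-1} · (x̄ - mu_0):
  S^{-1} · (x̄ - mu_0) = (0.4121, 0.319),
  (x̄ - mu_0)^T · [...] = (3.2)·(0.4121) + (2)·(0.319) = 1.9567.

Step 5 — scale by n: T² = 5 · 1.9567 = 9.7835.

T² ≈ 9.7835


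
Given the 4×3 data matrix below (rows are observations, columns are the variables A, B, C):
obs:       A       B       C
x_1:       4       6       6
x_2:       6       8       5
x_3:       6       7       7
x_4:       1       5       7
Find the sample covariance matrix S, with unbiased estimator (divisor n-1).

Step 1 — column means:
  mean(A) = (4 + 6 + 6 + 1) / 4 = 17/4 = 4.25
  mean(B) = (6 + 8 + 7 + 5) / 4 = 26/4 = 6.5
  mean(C) = (6 + 5 + 7 + 7) / 4 = 25/4 = 6.25

Step 2 — sample covariance S[i,j] = (1/(n-1)) · Σ_k (x_{k,i} - mean_i) · (x_{k,j} - mean_j), with n-1 = 3.
  S[A,A] = ((-0.25)·(-0.25) + (1.75)·(1.75) + (1.75)·(1.75) + (-3.25)·(-3.25)) / 3 = 16.75/3 = 5.5833
  S[A,B] = ((-0.25)·(-0.5) + (1.75)·(1.5) + (1.75)·(0.5) + (-3.25)·(-1.5)) / 3 = 8.5/3 = 2.8333
  S[A,C] = ((-0.25)·(-0.25) + (1.75)·(-1.25) + (1.75)·(0.75) + (-3.25)·(0.75)) / 3 = -3.25/3 = -1.0833
  S[B,B] = ((-0.5)·(-0.5) + (1.5)·(1.5) + (0.5)·(0.5) + (-1.5)·(-1.5)) / 3 = 5/3 = 1.6667
  S[B,C] = ((-0.5)·(-0.25) + (1.5)·(-1.25) + (0.5)·(0.75) + (-1.5)·(0.75)) / 3 = -2.5/3 = -0.8333
  S[C,C] = ((-0.25)·(-0.25) + (-1.25)·(-1.25) + (0.75)·(0.75) + (0.75)·(0.75)) / 3 = 2.75/3 = 0.9167

S is symmetric (S[j,i] = S[i,j]). Assembling:

S = [[5.5833, 2.8333, -1.0833],
 [2.8333, 1.6667, -0.8333],
 [-1.0833, -0.8333, 0.9167]]


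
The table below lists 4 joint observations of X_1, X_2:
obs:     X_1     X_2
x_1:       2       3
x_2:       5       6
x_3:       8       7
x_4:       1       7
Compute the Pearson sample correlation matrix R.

Step 1 — column means:
  mean(X_1) = (2 + 5 + 8 + 1) / 4 = 16/4 = 4
  mean(X_2) = (3 + 6 + 7 + 7) / 4 = 23/4 = 5.75

Step 2 — sample variances and covariances s[i,j] = (1/(n-1)) · Σ_k (x_{k,i} - mean_i) · (x_{k,j} - mean_j), with n-1 = 3:
  s[X_1,X_1] = ((-2)·(-2) + (1)·(1) + (4)·(4) + (-3)·(-3)) / 3 = 30/3 = 10
  s[X_1,X_2] = ((-2)·(-2.75) + (1)·(0.25) + (4)·(1.25) + (-3)·(1.25)) / 3 = 7/3 = 2.3333
  s[X_2,X_2] = ((-2.75)·(-2.75) + (0.25)·(0.25) + (1.25)·(1.25) + (1.25)·(1.25)) / 3 = 10.75/3 = 3.5833
  Sample standard deviations s_i = √(s[i,i]):
  s(X_1) = √(10) = 3.1623
  s(X_2) = √(3.5833) = 1.893

Step 3 — r_{ij} = s_{ij} / (s_i · s_j):
  r[X_1,X_1] = 1 (diagonal).
  r[X_1,X_2] = 2.3333 / (3.1623 · 1.893) = 2.3333 / 5.9861 = 0.3898
  r[X_2,X_2] = 1 (diagonal).

R is symmetric with unit diagonal. Assembling:

R = [[1, 0.3898],
 [0.3898, 1]]


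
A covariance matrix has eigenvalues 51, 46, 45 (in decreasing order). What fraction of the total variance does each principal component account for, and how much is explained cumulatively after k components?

Step 1 — total variance = trace(Sigma) = Σ λ_i = 51 + 46 + 45 = 142.

Step 2 — fraction explained by component i = λ_i / Σ λ:
  PC1: 51/142 = 0.3592
  PC2: 46/142 = 0.3239
  PC3: 45/142 = 0.3169

Step 3 — cumulative fraction after k components = (λ_1 + ... + λ_k) / Σ λ:
  k = 1: 51/142 = 0.3592
  k = 2: (51 + 46)/142 = 97/142 = 0.6831
  k = 3: (51 + 46 + 45)/142 = 142/142 = 1

Summary (fraction, with percent):

explained: PC1 0.3592 (35.92%), PC2 0.3239 (32.39%), PC3 0.3169 (31.69%);  cumulative: 0.3592, 0.6831, 1


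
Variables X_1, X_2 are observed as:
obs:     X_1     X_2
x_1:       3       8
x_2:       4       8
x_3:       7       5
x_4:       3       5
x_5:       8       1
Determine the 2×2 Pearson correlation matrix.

Step 1 — column means:
  mean(X_1) = (3 + 4 + 7 + 3 + 8) / 5 = 25/5 = 5
  mean(X_2) = (8 + 8 + 5 + 5 + 1) / 5 = 27/5 = 5.4

Step 2 — sample variances and covariances s[i,j] = (1/(n-1)) · Σ_k (x_{k,i} - mean_i) · (x_{k,j} - mean_j), with n-1 = 4:
  s[X_1,X_1] = ((-2)·(-2) + (-1)·(-1) + (2)·(2) + (-2)·(-2) + (3)·(3)) / 4 = 22/4 = 5.5
  s[X_1,X_2] = ((-2)·(2.6) + (-1)·(2.6) + (2)·(-0.4) + (-2)·(-0.4) + (3)·(-4.4)) / 4 = -21/4 = -5.25
  s[X_2,X_2] = ((2.6)·(2.6) + (2.6)·(2.6) + (-0.4)·(-0.4) + (-0.4)·(-0.4) + (-4.4)·(-4.4)) / 4 = 33.2/4 = 8.3
  Sample standard deviations s_i = √(s[i,i]):
  s(X_1) = √(5.5) = 2.3452
  s(X_2) = √(8.3) = 2.881

Step 3 — r_{ij} = s_{ij} / (s_i · s_j):
  r[X_1,X_1] = 1 (diagonal).
  r[X_1,X_2] = -5.25 / (2.3452 · 2.881) = -5.25 / 6.7565 = -0.777
  r[X_2,X_2] = 1 (diagonal).

R is symmetric with unit diagonal. Assembling:

R = [[1, -0.777],
 [-0.777, 1]]


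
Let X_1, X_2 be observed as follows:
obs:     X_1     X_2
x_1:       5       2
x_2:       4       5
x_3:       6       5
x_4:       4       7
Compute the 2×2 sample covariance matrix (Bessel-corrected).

Step 1 — column means:
  mean(X_1) = (5 + 4 + 6 + 4) / 4 = 19/4 = 4.75
  mean(X_2) = (2 + 5 + 5 + 7) / 4 = 19/4 = 4.75

Step 2 — sample covariance S[i,j] = (1/(n-1)) · Σ_k (x_{k,i} - mean_i) · (x_{k,j} - mean_j), with n-1 = 3.
  S[X_1,X_1] = ((0.25)·(0.25) + (-0.75)·(-0.75) + (1.25)·(1.25) + (-0.75)·(-0.75)) / 3 = 2.75/3 = 0.9167
  S[X_1,X_2] = ((0.25)·(-2.75) + (-0.75)·(0.25) + (1.25)·(0.25) + (-0.75)·(2.25)) / 3 = -2.25/3 = -0.75
  S[X_2,X_2] = ((-2.75)·(-2.75) + (0.25)·(0.25) + (0.25)·(0.25) + (2.25)·(2.25)) / 3 = 12.75/3 = 4.25

S is symmetric (S[j,i] = S[i,j]). Assembling:

S = [[0.9167, -0.75],
 [-0.75, 4.25]]


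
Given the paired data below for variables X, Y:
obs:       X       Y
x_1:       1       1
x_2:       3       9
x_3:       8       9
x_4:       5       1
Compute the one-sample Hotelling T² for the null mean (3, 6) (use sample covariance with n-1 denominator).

Step 1 — sample mean vector:
  mean(X) = (1 + 3 + 8 + 5) / 4 = 17/4 = 4.25
  mean(Y) = (1 + 9 + 9 + 1) / 4 = 20/4 = 5
  x̄ = (4.25, 5),  deviation x̄ - mu_0 = (4.25, 5) - (3, 6) = (1.25, -1).

Step 2 — sample covariance matrix, S[i,j] = (1/(n-1)) · Σ_k (x_{k,i} - mean_i) · (x_{k,j} - mean_j), divisor n-1 = 3:
  S[X,X] = ((-3.25)·(-3.25) + (-1.25)·(-1.25) + (3.75)·(3.75) + (0.75)·(0.75)) / 3 = 26.75/3 = 8.9167
  S[X,Y] = ((-3.25)·(-4) + (-1.25)·(4) + (3.75)·(4) + (0.75)·(-4)) / 3 = 20/3 = 6.6667
  S[Y,Y] = ((-4)·(-4) + (4)·(4) + (4)·(4) + (-4)·(-4)) / 3 = 64/3 = 21.3333
  S = [[8.9167, 6.6667],
 [6.6667, 21.3333]].

Step 3 — invert S. det(S) = 8.9167·21.3333 - (6.6667)² = 145.7778.
  S^{-1} = (1/det) · [[d, -b], [-b, a]] = [[0.1463, -0.0457],
 [-0.0457, 0.0612]].

Step 4 — quadratic form (x̄ - mu_0)^T · S^{-1} · (x̄ - mu_0):
  S^{-1} · (x̄ - mu_0) = (0.2287, -0.1183),
  (x̄ - mu_0)^T · [...] = (1.25)·(0.2287) + (-1)·(-0.1183) = 0.4042.

Step 5 — scale by n: T² = 4 · 0.4042 = 1.6166.

T² ≈ 1.6166


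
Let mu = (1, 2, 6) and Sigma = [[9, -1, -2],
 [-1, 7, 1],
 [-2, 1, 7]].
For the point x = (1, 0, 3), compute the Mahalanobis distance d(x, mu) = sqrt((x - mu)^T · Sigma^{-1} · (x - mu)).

Step 1 — centre the observation: (x - mu) = (0, -2, -3).

Step 2 — invert Sigma (cofactor / det for 3×3, or solve directly):
  Sigma^{-1} = [[0.1197, 0.0125, 0.0324],
 [0.0125, 0.1471, -0.0175],
 [0.0324, -0.0175, 0.1546]].

Step 3 — form the quadratic (x - mu)^T · Sigma^{-1} · (x - mu):
  Sigma^{-1} · (x - mu) = (-0.1222, -0.2419, -0.4289).
  (x - mu)^T · [Sigma^{-1} · (x - mu)] = (0)·(-0.1222) + (-2)·(-0.2419) + (-3)·(-0.4289) = 1.7706.

Step 4 — take square root: d = √(1.7706) ≈ 1.3306.

d(x, mu) = √(1.7706) ≈ 1.3306


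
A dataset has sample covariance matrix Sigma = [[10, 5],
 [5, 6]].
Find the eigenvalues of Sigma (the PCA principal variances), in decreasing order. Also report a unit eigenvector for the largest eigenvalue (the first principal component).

Step 1 — characteristic polynomial of 2×2 Sigma:
  det(Sigma - λI) = λ² - trace · λ + det = 0.
  trace = 10 + 6 = 16, det = 10·6 - (5)² = 35.
Step 2 — discriminant:
  Δ = trace² - 4·det = 256 - 140 = 116.
Step 3 — eigenvalues:
  λ = (trace ± √Δ)/2 = (16 ± 10.7703)/2,
  λ_1 = 13.3852,  λ_2 = 2.6148.

Step 4 — unit eigenvector for λ_1: solve (Sigma - λ_1 I)v = 0. First row:
  (10 - 13.3852)·v_x + (5)·v_y = 0, i.e. (-3.3852)·v_x + (5)·v_y = 0,
  so v ∝ (b, λ_1 - a) = (5, 3.3852) = u.
  ||u|| = √((5)² + (3.3852)²) = √(36.4593) ≈ 6.0382,
  v_1 = u/||u|| ≈ (0.8281, 0.5606) (||v_1|| = 1).

λ_1 = 13.3852,  λ_2 = 2.6148;  v_1 ≈ (0.8281, 0.5606)


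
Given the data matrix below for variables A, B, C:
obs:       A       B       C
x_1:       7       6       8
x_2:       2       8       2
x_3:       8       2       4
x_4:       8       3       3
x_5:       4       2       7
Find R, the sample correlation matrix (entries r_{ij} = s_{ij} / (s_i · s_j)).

Step 1 — column means:
  mean(A) = (7 + 2 + 8 + 8 + 4) / 5 = 29/5 = 5.8
  mean(B) = (6 + 8 + 2 + 3 + 2) / 5 = 21/5 = 4.2
  mean(C) = (8 + 2 + 4 + 3 + 7) / 5 = 24/5 = 4.8

Step 2 — sample variances and covariances s[i,j] = (1/(n-1)) · Σ_k (x_{k,i} - mean_i) · (x_{k,j} - mean_j), with n-1 = 4:
  s[A,A] = ((1.2)·(1.2) + (-3.8)·(-3.8) + (2.2)·(2.2) + (2.2)·(2.2) + (-1.8)·(-1.8)) / 4 = 28.8/4 = 7.2
  s[A,B] = ((1.2)·(1.8) + (-3.8)·(3.8) + (2.2)·(-2.2) + (2.2)·(-1.2) + (-1.8)·(-2.2)) / 4 = -15.8/4 = -3.95
  s[A,C] = ((1.2)·(3.2) + (-3.8)·(-2.8) + (2.2)·(-0.8) + (2.2)·(-1.8) + (-1.8)·(2.2)) / 4 = 4.8/4 = 1.2
  s[B,B] = ((1.8)·(1.8) + (3.8)·(3.8) + (-2.2)·(-2.2) + (-1.2)·(-1.2) + (-2.2)·(-2.2)) / 4 = 28.8/4 = 7.2
  s[B,C] = ((1.8)·(3.2) + (3.8)·(-2.8) + (-2.2)·(-0.8) + (-1.2)·(-1.8) + (-2.2)·(2.2)) / 4 = -5.8/4 = -1.45
  s[C,C] = ((3.2)·(3.2) + (-2.8)·(-2.8) + (-0.8)·(-0.8) + (-1.8)·(-1.8) + (2.2)·(2.2)) / 4 = 26.8/4 = 6.7
  Sample standard deviations s_i = √(s[i,i]):
  s(A) = √(7.2) = 2.6833
  s(B) = √(7.2) = 2.6833
  s(C) = √(6.7) = 2.5884

Step 3 — r_{ij} = s_{ij} / (s_i · s_j):
  r[A,A] = 1 (diagonal).
  r[A,B] = -3.95 / (2.6833 · 2.6833) = -3.95 / 7.2 = -0.5486
  r[A,C] = 1.2 / (2.6833 · 2.5884) = 1.2 / 6.9455 = 0.1728
  r[B,B] = 1 (diagonal).
  r[B,C] = -1.45 / (2.6833 · 2.5884) = -1.45 / 6.9455 = -0.2088
  r[C,C] = 1 (diagonal).

R is symmetric with unit diagonal. Assembling:

R = [[1, -0.5486, 0.1728],
 [-0.5486, 1, -0.2088],
 [0.1728, -0.2088, 1]]


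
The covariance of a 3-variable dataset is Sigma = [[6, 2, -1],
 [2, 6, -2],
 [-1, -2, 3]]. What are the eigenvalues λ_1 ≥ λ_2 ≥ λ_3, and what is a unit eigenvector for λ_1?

Step 1 — characteristic polynomial p(λ) = det(λI - Sigma) = λ³ - tr·λ² + c_1·λ - det, where tr = trace, c_1 = sum of the principal 2×2 minors, det = det(Sigma):
  tr = 6 + 6 + 3 = 15,
  c_1 = (6·6 - (2)²) + (6·3 - (-1)²) + (6·3 - (-2)²) = 32 + 17 + 14 = 63,
  det = 6·(6·3 - (-2)²) - (2)·((2)·3 - (-2)·(-1)) + (-1)·((2)·(-2) - 6·(-1)) = 6·(14) - (2)·(4) + (-1)·(2) = 74.
  So p(λ) = λ³ - 15λ² + 63λ - 74.
Step 2 — look for an integer root (rational root theorem: any rational root is an integer divisor of 74). Testing λ = 2:
  p(2) = 8 - 60 + 126 - 74 = 0  ✓
  Dividing out (λ - 2): p(λ) = (λ - 2)(λ² - 13λ + 37).
Step 3 — remaining eigenvalues from the quadratic λ² - 13λ + 37 = 0:
  Δ = 13² - 4·37 = 169 - 148 = 21,  λ = (13 ± √21)/2 = (13 ± 4.5826)/2 ≈ 8.7913 or 4.2087.
  Sorted: λ_1 = 8.7913,  λ_2 = 4.2087,  λ_3 = 2  (check: sum = 15 = tr ✓).

Step 4 — unit eigenvector for λ_1 ≈ 8.7913: v spans the null space of (Sigma - λ_1 I), whose rows are
  r_1 = (-2.7913, 2, -1),  r_2 = (2, -2.7913, -2),  r_3 = (-1, -2, -5.7913).
  v is orthogonal to every row, so take v ∝ r_1 × r_2 = ((2)·(-2) - (-1)·(-2.7913), (-1)·(2) - (-2.7913)·(-2), (-2.7913)·(-2.7913) - (2)·(2)) ≈ (-6.7913, -7.5826, 3.7913).
  Rescale (multiply by -1 so the first nonzero entry is positive): u = (6.7913, 7.5826, -3.7913).
  ||u|| = √((6.7913)² + (7.5826)² + (-3.7913)²) = √(117.9909) ≈ 10.8624,  v_1 = u/||u|| ≈ (0.6252, 0.6981, -0.349) (||v_1|| = 1).

λ_1 = 8.7913,  λ_2 = 4.2087,  λ_3 = 2;  v_1 ≈ (0.6252, 0.6981, -0.349)


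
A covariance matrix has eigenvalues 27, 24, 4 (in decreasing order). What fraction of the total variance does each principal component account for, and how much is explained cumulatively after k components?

Step 1 — total variance = trace(Sigma) = Σ λ_i = 27 + 24 + 4 = 55.

Step 2 — fraction explained by component i = λ_i / Σ λ:
  PC1: 27/55 = 0.4909
  PC2: 24/55 = 0.4364
  PC3: 4/55 = 0.0727

Step 3 — cumulative fraction after k components = (λ_1 + ... + λ_k) / Σ λ:
  k = 1: 27/55 = 0.4909
  k = 2: (27 + 24)/55 = 51/55 = 0.9273
  k = 3: (27 + 24 + 4)/55 = 55/55 = 1

Summary (fraction, with percent):

explained: PC1 0.4909 (49.09%), PC2 0.4364 (43.64%), PC3 0.0727 (7.27%);  cumulative: 0.4909, 0.9273, 1


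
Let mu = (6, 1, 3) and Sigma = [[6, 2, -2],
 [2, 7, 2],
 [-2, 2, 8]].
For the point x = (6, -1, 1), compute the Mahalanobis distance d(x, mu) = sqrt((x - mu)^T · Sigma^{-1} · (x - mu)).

Step 1 — centre the observation: (x - mu) = (0, -2, -2).

Step 2 — invert Sigma (cofactor / det for 3×3, or solve directly):
  Sigma^{-1} = [[0.2203, -0.0847, 0.0763],
 [-0.0847, 0.1864, -0.0678],
 [0.0763, -0.0678, 0.161]].

Step 3 — form the quadratic (x - mu)^T · Sigma^{-1} · (x - mu):
  Sigma^{-1} · (x - mu) = (0.0169, -0.2373, -0.1864).
  (x - mu)^T · [Sigma^{-1} · (x - mu)] = (0)·(0.0169) + (-2)·(-0.2373) + (-2)·(-0.1864) = 0.8475.

Step 4 — take square root: d = √(0.8475) ≈ 0.9206.

d(x, mu) = √(0.8475) ≈ 0.9206


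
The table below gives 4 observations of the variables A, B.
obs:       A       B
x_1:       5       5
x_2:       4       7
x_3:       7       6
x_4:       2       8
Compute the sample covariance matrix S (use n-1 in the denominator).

Step 1 — column means:
  mean(A) = (5 + 4 + 7 + 2) / 4 = 18/4 = 4.5
  mean(B) = (5 + 7 + 6 + 8) / 4 = 26/4 = 6.5

Step 2 — sample covariance S[i,j] = (1/(n-1)) · Σ_k (x_{k,i} - mean_i) · (x_{k,j} - mean_j), with n-1 = 3.
  S[A,A] = ((0.5)·(0.5) + (-0.5)·(-0.5) + (2.5)·(2.5) + (-2.5)·(-2.5)) / 3 = 13/3 = 4.3333
  S[A,B] = ((0.5)·(-1.5) + (-0.5)·(0.5) + (2.5)·(-0.5) + (-2.5)·(1.5)) / 3 = -6/3 = -2
  S[B,B] = ((-1.5)·(-1.5) + (0.5)·(0.5) + (-0.5)·(-0.5) + (1.5)·(1.5)) / 3 = 5/3 = 1.6667

S is symmetric (S[j,i] = S[i,j]). Assembling:

S = [[4.3333, -2],
 [-2, 1.6667]]


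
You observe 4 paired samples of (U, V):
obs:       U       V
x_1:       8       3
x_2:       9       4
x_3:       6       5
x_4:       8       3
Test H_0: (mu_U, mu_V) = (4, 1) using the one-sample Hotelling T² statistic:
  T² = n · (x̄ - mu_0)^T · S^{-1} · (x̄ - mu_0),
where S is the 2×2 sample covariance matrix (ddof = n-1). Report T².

Step 1 — sample mean vector:
  mean(U) = (8 + 9 + 6 + 8) / 4 = 31/4 = 7.75
  mean(V) = (3 + 4 + 5 + 3) / 4 = 15/4 = 3.75
  x̄ = (7.75, 3.75),  deviation x̄ - mu_0 = (7.75, 3.75) - (4, 1) = (3.75, 2.75).

Step 2 — sample covariance matrix, S[i,j] = (1/(n-1)) · Σ_k (x_{k,i} - mean_i) · (x_{k,j} - mean_j), divisor n-1 = 3:
  S[U,U] = ((0.25)·(0.25) + (1.25)·(1.25) + (-1.75)·(-1.75) + (0.25)·(0.25)) / 3 = 4.75/3 = 1.5833
  S[U,V] = ((0.25)·(-0.75) + (1.25)·(0.25) + (-1.75)·(1.25) + (0.25)·(-0.75)) / 3 = -2.25/3 = -0.75
  S[V,V] = ((-0.75)·(-0.75) + (0.25)·(0.25) + (1.25)·(1.25) + (-0.75)·(-0.75)) / 3 = 2.75/3 = 0.9167
  S = [[1.5833, -0.75],
 [-0.75, 0.9167]].

Step 3 — invert S. det(S) = 1.5833·0.9167 - (-0.75)² = 0.8889.
  S^{-1} = (1/det) · [[d, -b], [-b, a]] = [[1.0313, 0.8438],
 [0.8438, 1.7812]].

Step 4 — quadratic form (x̄ - mu_0)^T · S^{-1} · (x̄ - mu_0):
  S^{-1} · (x̄ - mu_0) = (6.1875, 8.0625),
  (x̄ - mu_0)^T · [...] = (3.75)·(6.1875) + (2.75)·(8.0625) = 45.375.

Step 5 — scale by n: T² = 4 · 45.375 = 181.5.

T² ≈ 181.5


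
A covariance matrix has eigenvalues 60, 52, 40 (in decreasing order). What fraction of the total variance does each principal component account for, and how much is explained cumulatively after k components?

Step 1 — total variance = trace(Sigma) = Σ λ_i = 60 + 52 + 40 = 152.

Step 2 — fraction explained by component i = λ_i / Σ λ:
  PC1: 60/152 = 0.3947
  PC2: 52/152 = 0.3421
  PC3: 40/152 = 0.2632

Step 3 — cumulative fraction after k components = (λ_1 + ... + λ_k) / Σ λ:
  k = 1: 60/152 = 0.3947
  k = 2: (60 + 52)/152 = 112/152 = 0.7368
  k = 3: (60 + 52 + 40)/152 = 152/152 = 1

Summary (fraction, with percent):

explained: PC1 0.3947 (39.47%), PC2 0.3421 (34.21%), PC3 0.2632 (26.32%);  cumulative: 0.3947, 0.7368, 1


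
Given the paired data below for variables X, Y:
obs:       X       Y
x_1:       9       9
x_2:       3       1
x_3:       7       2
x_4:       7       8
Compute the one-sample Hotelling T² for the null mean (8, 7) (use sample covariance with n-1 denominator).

Step 1 — sample mean vector:
  mean(X) = (9 + 3 + 7 + 7) / 4 = 26/4 = 6.5
  mean(Y) = (9 + 1 + 2 + 8) / 4 = 20/4 = 5
  x̄ = (6.5, 5),  deviation x̄ - mu_0 = (6.5, 5) - (8, 7) = (-1.5, -2).

Step 2 — sample covariance matrix, S[i,j] = (1/(n-1)) · Σ_k (x_{k,i} - mean_i) · (x_{k,j} - mean_j), divisor n-1 = 3:
  S[X,X] = ((2.5)·(2.5) + (-3.5)·(-3.5) + (0.5)·(0.5) + (0.5)·(0.5)) / 3 = 19/3 = 6.3333
  S[X,Y] = ((2.5)·(4) + (-3.5)·(-4) + (0.5)·(-3) + (0.5)·(3)) / 3 = 24/3 = 8
  S[Y,Y] = ((4)·(4) + (-4)·(-4) + (-3)·(-3) + (3)·(3)) / 3 = 50/3 = 16.6667
  S = [[6.3333, 8],
 [8, 16.6667]].

Step 3 — invert S. det(S) = 6.3333·16.6667 - (8)² = 41.5556.
  S^{-1} = (1/det) · [[d, -b], [-b, a]] = [[0.4011, -0.1925],
 [-0.1925, 0.1524]].

Step 4 — quadratic form (x̄ - mu_0)^T · S^{-1} · (x̄ - mu_0):
  S^{-1} · (x̄ - mu_0) = (-0.2166, -0.016),
  (x̄ - mu_0)^T · [...] = (-1.5)·(-0.2166) + (-2)·(-0.016) = 0.357.

Step 5 — scale by n: T² = 4 · 0.357 = 1.4278.

T² ≈ 1.4278
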